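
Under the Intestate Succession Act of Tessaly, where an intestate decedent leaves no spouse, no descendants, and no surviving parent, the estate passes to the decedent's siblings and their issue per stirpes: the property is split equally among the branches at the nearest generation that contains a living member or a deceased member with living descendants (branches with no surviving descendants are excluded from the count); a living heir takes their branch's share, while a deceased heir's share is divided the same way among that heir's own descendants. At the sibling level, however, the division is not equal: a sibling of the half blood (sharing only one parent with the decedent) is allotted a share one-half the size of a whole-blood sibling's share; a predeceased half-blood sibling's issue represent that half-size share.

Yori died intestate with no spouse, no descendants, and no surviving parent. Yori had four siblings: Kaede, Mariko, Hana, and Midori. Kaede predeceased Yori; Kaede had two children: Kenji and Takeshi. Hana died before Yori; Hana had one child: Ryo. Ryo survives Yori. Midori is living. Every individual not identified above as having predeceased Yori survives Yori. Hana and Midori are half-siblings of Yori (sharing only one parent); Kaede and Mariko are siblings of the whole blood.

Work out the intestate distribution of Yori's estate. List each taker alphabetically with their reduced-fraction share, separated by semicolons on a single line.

Kenji 1/6; Mariko 1/3; Midori 1/6; Ryo 1/6; Takeshi 1/6

No spouse, descendants, or parent survives, so the estate passes to Yori's siblings per stirpes.
Half-blood siblings count for one-half the weight of whole-blood siblings at the initial division.
Dividing 1 in proportion to weights (total weight 3): Kaede (weight 1) → 1/3; Mariko (weight 1) → 1/3; Hana (weight 1/2) → 1/6; Midori (weight 1/2) → 1/6.
Kaede predeceased; the 1/3 allotted to Kaede's branch passes to Kaede's issue by representation.
The 1/3 is divided into 2 equal shares of 1/6 among Kenji, Takeshi.
Kenji is living and takes 1/6.
Takeshi is living and takes 1/6.
Mariko is living and takes 1/3.
Hana predeceased; the 1/6 allotted to Hana's branch passes to Hana's issue by representation.
Ryo is the sole taker at this level and receives the full 1/6.
Midori is living and takes 1/6.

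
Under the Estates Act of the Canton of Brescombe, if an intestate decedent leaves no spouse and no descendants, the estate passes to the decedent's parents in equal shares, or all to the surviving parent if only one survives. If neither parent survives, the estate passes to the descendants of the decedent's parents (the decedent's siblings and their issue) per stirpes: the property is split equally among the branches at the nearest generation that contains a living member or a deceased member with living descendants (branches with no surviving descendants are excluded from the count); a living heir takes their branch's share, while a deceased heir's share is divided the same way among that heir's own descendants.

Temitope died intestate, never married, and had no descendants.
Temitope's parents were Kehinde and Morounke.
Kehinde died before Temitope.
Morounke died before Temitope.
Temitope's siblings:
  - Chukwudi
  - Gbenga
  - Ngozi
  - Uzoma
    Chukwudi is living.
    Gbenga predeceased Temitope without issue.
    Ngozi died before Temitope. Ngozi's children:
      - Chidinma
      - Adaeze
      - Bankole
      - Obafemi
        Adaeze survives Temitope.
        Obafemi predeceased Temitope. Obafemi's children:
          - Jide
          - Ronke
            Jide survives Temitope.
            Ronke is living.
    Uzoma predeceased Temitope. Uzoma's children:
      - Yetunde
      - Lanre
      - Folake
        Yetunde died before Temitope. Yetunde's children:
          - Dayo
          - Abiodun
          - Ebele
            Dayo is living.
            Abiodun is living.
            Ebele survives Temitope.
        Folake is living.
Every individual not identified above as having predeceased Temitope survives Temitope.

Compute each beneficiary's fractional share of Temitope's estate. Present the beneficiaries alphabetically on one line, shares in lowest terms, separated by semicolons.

Neither parent survives and there are no descendants, so the estate passes to Temitope's siblings and their issue per stirpes.
Gbenga left no surviving issue, so that branch lapses and is disregarded.
The estate is divided into 3 equal shares of 1/3 among Chukwudi, Ngozi, Uzoma.
Chukwudi is living and takes 1/3.
Ngozi predeceased; the 1/3 allotted to Ngozi's branch passes to Ngozi's issue by representation.
The 1/3 is divided into 4 equal shares of 1/12 among Chidinma, Adaeze, Bankole, Obafemi.
Chidinma is living and takes 1/12.
Adaeze is living and takes 1/12.
Bankole is living and takes 1/12.
Obafemi predeceased; the 1/12 allotted to Obafemi's branch passes to Obafemi's issue by representation.
The 1/12 is divided into 2 equal shares of 1/24 among Jide, Ronke.
Jide is living and takes 1/24.
Ronke is living and takes 1/24.
Uzoma predeceased; the 1/3 allotted to Uzoma's branch passes to Uzoma's issue by representation.
The 1/3 is divided into 3 equal shares of 1/9 among Yetunde, Lanre, Folake.
Yetunde predeceased; the 1/9 allotted to Yetunde's branch passes to Yetunde's issue by representation.
The 1/9 is divided into 3 equal shares of 1/27 among Dayo, Abiodun, Ebele.
Dayo is living and takes 1/27.
Abiodun is living and takes 1/27.
Ebele is living and takes 1/27.
Lanre is living and takes 1/9.
Folake is living and takes 1/9.

Abiodun 1/27; Adaeze 1/12; Bankole 1/12; Chidinma 1/12; Chukwudi 1/3; Dayo 1/27; Ebele 1/27; Folake 1/9; Jide 1/24; Lanre 1/9; Ronke 1/24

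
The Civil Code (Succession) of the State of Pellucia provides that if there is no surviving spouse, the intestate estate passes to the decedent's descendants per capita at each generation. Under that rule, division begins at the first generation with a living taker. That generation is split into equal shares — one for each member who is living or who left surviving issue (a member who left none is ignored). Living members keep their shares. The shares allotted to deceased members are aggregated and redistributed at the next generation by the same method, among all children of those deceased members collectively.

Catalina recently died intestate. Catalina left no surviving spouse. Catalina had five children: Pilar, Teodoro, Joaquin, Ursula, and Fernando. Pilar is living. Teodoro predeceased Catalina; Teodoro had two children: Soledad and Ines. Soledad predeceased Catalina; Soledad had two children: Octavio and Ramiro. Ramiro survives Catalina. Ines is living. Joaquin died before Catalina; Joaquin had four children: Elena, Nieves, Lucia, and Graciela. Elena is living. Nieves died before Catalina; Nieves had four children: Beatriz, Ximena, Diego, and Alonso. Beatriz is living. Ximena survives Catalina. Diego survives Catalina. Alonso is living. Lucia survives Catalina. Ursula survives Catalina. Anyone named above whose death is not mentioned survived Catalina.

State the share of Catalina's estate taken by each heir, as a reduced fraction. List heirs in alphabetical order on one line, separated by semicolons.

There is no surviving spouse, so the entire estate passes to Catalina's descendants per capita at each generation.
At generation 1 (Pilar, Teodoro, Joaquin, Ursula, Fernando) there are 5 shares of (1)/5 = 1/5 each.
Living: Pilar, Ursula, and Fernando — each takes 1/5.
Deceased: Teodoro and Joaquin. Their combined 2/5 is pooled and carried to generation 2.
At generation 2 (Soledad, Ines, Elena, Nieves, Lucia, Graciela) there are 6 shares of (2/5)/6 = 1/15 each.
Living: Ines, Elena, Lucia, and Graciela — each takes 1/15.
Deceased: Soledad and Nieves. Their combined 2/15 is pooled and carried to generation 3.
At generation 3 (Octavio, Ramiro, Beatriz, Ximena, Diego, Alonso) there are 6 shares of (2/15)/6 = 1/45 each.
Living: Octavio, Ramiro, Beatriz, Ximena, Diego, and Alonso — each takes 1/45.

Alonso 1/45; Beatriz 1/45; Diego 1/45; Elena 1/15; Fernando 1/5; Graciela 1/15; Ines 1/15; Lucia 1/15; Octavio 1/45; Pilar 1/5; Ramiro 1/45; Ursula 1/5; Ximena 1/45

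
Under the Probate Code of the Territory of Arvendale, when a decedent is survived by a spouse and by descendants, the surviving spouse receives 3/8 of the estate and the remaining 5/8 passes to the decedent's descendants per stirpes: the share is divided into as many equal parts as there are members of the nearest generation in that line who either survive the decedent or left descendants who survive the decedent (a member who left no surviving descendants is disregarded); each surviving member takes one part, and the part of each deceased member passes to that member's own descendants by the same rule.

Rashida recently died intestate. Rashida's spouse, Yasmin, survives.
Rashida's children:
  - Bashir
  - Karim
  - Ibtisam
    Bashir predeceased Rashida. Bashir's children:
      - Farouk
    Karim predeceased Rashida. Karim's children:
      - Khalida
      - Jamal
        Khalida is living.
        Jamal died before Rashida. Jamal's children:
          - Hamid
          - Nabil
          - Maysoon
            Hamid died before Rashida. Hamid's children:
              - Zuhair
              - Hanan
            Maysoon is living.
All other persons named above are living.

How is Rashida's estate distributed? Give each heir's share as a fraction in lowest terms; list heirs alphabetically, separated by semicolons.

Yasmin, as surviving spouse, takes 3/8.
The remaining 5/8 passes to Rashida's descendants per stirpes.
The 5/8 is divided into 3 equal shares of 5/24 among Bashir, Karim, Ibtisam.
Bashir predeceased; the 5/24 allotted to Bashir's branch passes to Bashir's issue by representation.
Farouk is the sole taker at this level and receives the full 5/24.
Karim predeceased; the 5/24 allotted to Karim's branch passes to Karim's issue by representation.
The 5/24 is divided into 2 equal shares of 5/48 among Khalida, Jamal.
Khalida is living and takes 5/48.
Jamal predeceased; the 5/48 allotted to Jamal's branch passes to Jamal's issue by representation.
The 5/48 is divided into 3 equal shares of 5/144 among Hamid, Nabil, Maysoon.
Hamid predeceased; the 5/144 allotted to Hamid's branch passes to Hamid's issue by representation.
The 5/144 is divided into 2 equal shares of 5/288 among Zuhair, Hanan.
Zuhair is living and takes 5/288.
Hanan is living and takes 5/288.
Nabil is living and takes 5/144.
Maysoon is living and takes 5/144.
Ibtisam is living and takes 5/24.

Farouk 5/24; Hanan 5/288; Ibtisam 5/24; Khalida 5/48; Maysoon 5/144; Nabil 5/144; Yasmin 3/8; Zuhair 5/288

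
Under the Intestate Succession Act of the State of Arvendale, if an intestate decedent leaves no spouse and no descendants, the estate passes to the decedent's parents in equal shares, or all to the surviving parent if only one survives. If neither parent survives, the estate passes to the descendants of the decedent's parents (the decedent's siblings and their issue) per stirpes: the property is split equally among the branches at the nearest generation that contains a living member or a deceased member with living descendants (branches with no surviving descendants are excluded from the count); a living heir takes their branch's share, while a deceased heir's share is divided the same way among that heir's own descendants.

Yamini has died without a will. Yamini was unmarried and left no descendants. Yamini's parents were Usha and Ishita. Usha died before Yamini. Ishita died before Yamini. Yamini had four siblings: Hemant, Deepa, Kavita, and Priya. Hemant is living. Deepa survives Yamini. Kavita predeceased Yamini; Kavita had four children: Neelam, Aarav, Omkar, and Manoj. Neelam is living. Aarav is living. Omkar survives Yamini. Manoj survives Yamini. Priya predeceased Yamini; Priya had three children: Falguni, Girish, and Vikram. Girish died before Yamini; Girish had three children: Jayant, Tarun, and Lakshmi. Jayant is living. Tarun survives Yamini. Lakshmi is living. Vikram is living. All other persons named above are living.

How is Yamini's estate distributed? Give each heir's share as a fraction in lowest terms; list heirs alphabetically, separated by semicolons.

Aarav 1/16; Deepa 1/4; Falguni 1/12; Hemant 1/4; Jayant 1/36; Lakshmi 1/36; Manoj 1/16; Neelam 1/16; Omkar 1/16; Tarun 1/36; Vikram 1/12

Neither parent survives and there are no descendants, so the estate passes to Yamini's siblings and their issue per stirpes.
The estate is divided into 4 equal shares of 1/4 among Hemant, Deepa, Kavita, Priya.
Hemant is living and takes 1/4.
Deepa is living and takes 1/4.
Kavita predeceased; the 1/4 allotted to Kavita's branch passes to Kavita's issue by representation.
The 1/4 is divided into 4 equal shares of 1/16 among Neelam, Aarav, Omkar, Manoj.
Neelam is living and takes 1/16.
Aarav is living and takes 1/16.
Omkar is living and takes 1/16.
Manoj is living and takes 1/16.
Priya predeceased; the 1/4 allotted to Priya's branch passes to Priya's issue by representation.
The 1/4 is divided into 3 equal shares of 1/12 among Falguni, Girish, Vikram.
Falguni is living and takes 1/12.
Girish predeceased; the 1/12 allotted to Girish's branch passes to Girish's issue by representation.
The 1/12 is divided into 3 equal shares of 1/36 among Jayant, Tarun, Lakshmi.
Jayant is living and takes 1/36.
Tarun is living and takes 1/36.
Lakshmi is living and takes 1/36.
Vikram is living and takes 1/12.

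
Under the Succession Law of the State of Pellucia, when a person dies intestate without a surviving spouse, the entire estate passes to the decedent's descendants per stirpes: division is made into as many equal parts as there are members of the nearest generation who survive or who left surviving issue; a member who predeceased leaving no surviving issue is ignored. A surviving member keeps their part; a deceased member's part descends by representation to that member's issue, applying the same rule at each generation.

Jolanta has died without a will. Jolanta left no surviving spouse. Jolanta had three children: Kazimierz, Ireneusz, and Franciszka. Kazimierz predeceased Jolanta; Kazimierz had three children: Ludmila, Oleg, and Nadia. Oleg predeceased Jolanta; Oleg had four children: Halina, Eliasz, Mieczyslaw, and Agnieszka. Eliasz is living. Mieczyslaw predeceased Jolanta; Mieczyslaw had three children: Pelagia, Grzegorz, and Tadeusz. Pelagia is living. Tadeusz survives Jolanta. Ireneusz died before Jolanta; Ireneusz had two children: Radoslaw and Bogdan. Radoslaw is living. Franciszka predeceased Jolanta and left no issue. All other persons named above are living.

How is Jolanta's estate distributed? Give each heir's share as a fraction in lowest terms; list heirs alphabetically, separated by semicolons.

There is no surviving spouse, so the entire estate passes to Jolanta's descendants per stirpes.
Franciszka left no surviving issue, so that branch lapses and is disregarded.
The estate is divided into 2 equal shares of 1/2 among Kazimierz, Ireneusz.
Kazimierz predeceased; the 1/2 allotted to Kazimierz's branch passes to Kazimierz's issue by representation.
The 1/2 is divided into 3 equal shares of 1/6 among Ludmila, Oleg, Nadia.
Ludmila is living and takes 1/6.
Oleg predeceased; the 1/6 allotted to Oleg's branch passes to Oleg's issue by representation.
The 1/6 is divided into 4 equal shares of 1/24 among Halina, Eliasz, Mieczyslaw, Agnieszka.
Halina is living and takes 1/24.
Eliasz is living and takes 1/24.
Mieczyslaw predeceased; the 1/24 allotted to Mieczyslaw's branch passes to Mieczyslaw's issue by representation.
The 1/24 is divided into 3 equal shares of 1/72 among Pelagia, Grzegorz, Tadeusz.
Pelagia is living and takes 1/72.
Grzegorz is living and takes 1/72.
Tadeusz is living and takes 1/72.
Agnieszka is living and takes 1/24.
Nadia is living and takes 1/6.
Ireneusz predeceased; the 1/2 allotted to Ireneusz's branch passes to Ireneusz's issue by representation.
The 1/2 is divided into 2 equal shares of 1/4 among Radoslaw, Bogdan.
Radoslaw is living and takes 1/4.
Bogdan is living and takes 1/4.

Agnieszka 1/24; Bogdan 1/4; Eliasz 1/24; Grzegorz 1/72; Halina 1/24; Ludmila 1/6; Nadia 1/6; Pelagia 1/72; Radoslaw 1/4; Tadeusz 1/72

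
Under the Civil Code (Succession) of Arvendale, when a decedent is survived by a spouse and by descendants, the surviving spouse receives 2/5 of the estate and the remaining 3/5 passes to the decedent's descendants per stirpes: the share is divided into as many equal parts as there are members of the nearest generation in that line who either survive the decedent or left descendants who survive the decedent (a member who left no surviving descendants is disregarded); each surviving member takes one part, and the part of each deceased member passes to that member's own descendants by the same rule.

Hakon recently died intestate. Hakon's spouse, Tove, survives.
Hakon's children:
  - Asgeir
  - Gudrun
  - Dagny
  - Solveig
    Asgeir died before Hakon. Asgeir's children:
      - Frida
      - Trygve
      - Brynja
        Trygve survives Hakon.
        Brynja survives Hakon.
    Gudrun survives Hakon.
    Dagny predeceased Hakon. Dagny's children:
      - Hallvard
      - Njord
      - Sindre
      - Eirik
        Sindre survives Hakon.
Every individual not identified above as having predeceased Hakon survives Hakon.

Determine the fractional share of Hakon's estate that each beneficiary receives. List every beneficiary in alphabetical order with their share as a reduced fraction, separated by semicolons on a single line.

Brynja 1/20; Eirik 3/80; Frida 1/20; Gudrun 3/20; Hallvard 3/80; Njord 3/80; Sindre 3/80; Solveig 3/20; Tove 2/5; Trygve 1/20

Tove, as surviving spouse, takes 2/5.
The remaining 3/5 passes to Hakon's descendants per stirpes.
The 3/5 is divided into 4 equal shares of 3/20 among Asgeir, Gudrun, Dagny, Solveig.
Asgeir predeceased; the 3/20 allotted to Asgeir's branch passes to Asgeir's issue by representation.
The 3/20 is divided into 3 equal shares of 1/20 among Frida, Trygve, Brynja.
Frida is living and takes 1/20.
Trygve is living and takes 1/20.
Brynja is living and takes 1/20.
Gudrun is living and takes 3/20.
Dagny predeceased; the 3/20 allotted to Dagny's branch passes to Dagny's issue by representation.
The 3/20 is divided into 4 equal shares of 3/80 among Hallvard, Njord, Sindre, Eirik.
Hallvard is living and takes 3/80.
Njord is living and takes 3/80.
Sindre is living and takes 3/80.
Eirik is living and takes 3/80.
Solveig is living and takes 3/20.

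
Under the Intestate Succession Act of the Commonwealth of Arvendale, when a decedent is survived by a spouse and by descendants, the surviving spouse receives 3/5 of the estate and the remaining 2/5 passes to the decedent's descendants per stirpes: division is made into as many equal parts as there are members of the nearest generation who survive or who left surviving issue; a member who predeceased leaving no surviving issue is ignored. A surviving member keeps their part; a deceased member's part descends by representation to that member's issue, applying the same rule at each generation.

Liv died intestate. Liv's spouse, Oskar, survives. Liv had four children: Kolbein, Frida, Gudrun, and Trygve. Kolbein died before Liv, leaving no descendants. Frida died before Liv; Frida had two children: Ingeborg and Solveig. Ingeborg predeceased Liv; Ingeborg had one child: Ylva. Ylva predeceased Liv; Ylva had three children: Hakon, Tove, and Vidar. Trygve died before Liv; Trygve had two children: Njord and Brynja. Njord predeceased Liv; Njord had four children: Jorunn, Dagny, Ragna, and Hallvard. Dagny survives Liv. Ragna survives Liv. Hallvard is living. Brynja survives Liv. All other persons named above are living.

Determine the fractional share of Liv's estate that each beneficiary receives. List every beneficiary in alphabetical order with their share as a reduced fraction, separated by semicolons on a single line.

Oskar, as surviving spouse, takes 3/5.
The remaining 2/5 passes to Liv's descendants per stirpes.
Kolbein left no surviving issue, so that branch lapses and is disregarded.
The 2/5 is divided into 3 equal shares of 2/15 among Frida, Gudrun, Trygve.
Frida predeceased; the 2/15 allotted to Frida's branch passes to Frida's issue by representation.
The 2/15 is divided into 2 equal shares of 1/15 among Ingeborg, Solveig.
Ingeborg predeceased; the 1/15 allotted to Ingeborg's branch passes to Ingeborg's issue by representation.
Ylva's line is the sole branch at this level, so the full 1/15 passes to Ylva's issue by representation.
The 1/15 is divided into 3 equal shares of 1/45 among Hakon, Tove, Vidar.
Hakon is living and takes 1/45.
Tove is living and takes 1/45.
Vidar is living and takes 1/45.
Solveig is living and takes 1/15.
Gudrun is living and takes 2/15.
Trygve predeceased; the 2/15 allotted to Trygve's branch passes to Trygve's issue by representation.
The 2/15 is divided into 2 equal shares of 1/15 among Njord, Brynja.
Njord predeceased; the 1/15 allotted to Njord's branch passes to Njord's issue by representation.
The 1/15 is divided into 4 equal shares of 1/60 among Jorunn, Dagny, Ragna, Hallvard.
Jorunn is living and takes 1/60.
Dagny is living and takes 1/60.
Ragna is living and takes 1/60.
Hallvard is living and takes 1/60.
Brynja is living and takes 1/15.

Brynja 1/15; Dagny 1/60; Gudrun 2/15; Hakon 1/45; Hallvard 1/60; Jorunn 1/60; Oskar 3/5; Ragna 1/60; Solveig 1/15; Tove 1/45; Vidar 1/45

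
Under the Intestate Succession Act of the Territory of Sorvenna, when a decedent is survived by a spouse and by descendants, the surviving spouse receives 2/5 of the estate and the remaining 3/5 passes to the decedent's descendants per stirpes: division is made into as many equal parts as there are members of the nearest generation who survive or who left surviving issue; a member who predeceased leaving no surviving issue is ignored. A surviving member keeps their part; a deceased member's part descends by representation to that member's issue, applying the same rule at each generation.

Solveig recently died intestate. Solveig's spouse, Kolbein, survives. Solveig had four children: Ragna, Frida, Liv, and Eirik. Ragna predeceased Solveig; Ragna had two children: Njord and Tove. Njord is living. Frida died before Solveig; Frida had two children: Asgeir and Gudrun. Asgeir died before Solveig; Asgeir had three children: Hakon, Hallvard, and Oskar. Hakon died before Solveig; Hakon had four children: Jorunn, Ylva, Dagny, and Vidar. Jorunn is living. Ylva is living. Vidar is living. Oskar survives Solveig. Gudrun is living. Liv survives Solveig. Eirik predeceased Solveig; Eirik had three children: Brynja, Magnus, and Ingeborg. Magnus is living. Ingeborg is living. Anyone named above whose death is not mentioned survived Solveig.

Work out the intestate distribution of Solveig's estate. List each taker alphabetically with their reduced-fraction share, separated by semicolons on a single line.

Brynja 1/20; Dagny 1/160; Gudrun 3/40; Hallvard 1/40; Ingeborg 1/20; Jorunn 1/160; Kolbein 2/5; Liv 3/20; Magnus 1/20; Njord 3/40; Oskar 1/40; Tove 3/40; Vidar 1/160; Ylva 1/160

Kolbein, as surviving spouse, takes 2/5.
The remaining 3/5 passes to Solveig's descendants per stirpes.
The 3/5 is divided into 4 equal shares of 3/20 among Ragna, Frida, Liv, Eirik.
Ragna predeceased; the 3/20 allotted to Ragna's branch passes to Ragna's issue by representation.
The 3/20 is divided into 2 equal shares of 3/40 among Njord, Tove.
Njord is living and takes 3/40.
Tove is living and takes 3/40.
Frida predeceased; the 3/20 allotted to Frida's branch passes to Frida's issue by representation.
The 3/20 is divided into 2 equal shares of 3/40 among Asgeir, Gudrun.
Asgeir predeceased; the 3/40 allotted to Asgeir's branch passes to Asgeir's issue by representation.
The 3/40 is divided into 3 equal shares of 1/40 among Hakon, Hallvard, Oskar.
Hakon predeceased; the 1/40 allotted to Hakon's branch passes to Hakon's issue by representation.
The 1/40 is divided into 4 equal shares of 1/160 among Jorunn, Ylva, Dagny, Vidar.
Jorunn is living and takes 1/160.
Ylva is living and takes 1/160.
Dagny is living and takes 1/160.
Vidar is living and takes 1/160.
Hallvard is living and takes 1/40.
Oskar is living and takes 1/40.
Gudrun is living and takes 3/40.
Liv is living and takes 3/20.
Eirik predeceased; the 3/20 allotted to Eirik's branch passes to Eirik's issue by representation.
The 3/20 is divided into 3 equal shares of 1/20 among Brynja, Magnus, Ingeborg.
Brynja is living and takes 1/20.
Magnus is living and takes 1/20.
Ingeborg is living and takes 1/20.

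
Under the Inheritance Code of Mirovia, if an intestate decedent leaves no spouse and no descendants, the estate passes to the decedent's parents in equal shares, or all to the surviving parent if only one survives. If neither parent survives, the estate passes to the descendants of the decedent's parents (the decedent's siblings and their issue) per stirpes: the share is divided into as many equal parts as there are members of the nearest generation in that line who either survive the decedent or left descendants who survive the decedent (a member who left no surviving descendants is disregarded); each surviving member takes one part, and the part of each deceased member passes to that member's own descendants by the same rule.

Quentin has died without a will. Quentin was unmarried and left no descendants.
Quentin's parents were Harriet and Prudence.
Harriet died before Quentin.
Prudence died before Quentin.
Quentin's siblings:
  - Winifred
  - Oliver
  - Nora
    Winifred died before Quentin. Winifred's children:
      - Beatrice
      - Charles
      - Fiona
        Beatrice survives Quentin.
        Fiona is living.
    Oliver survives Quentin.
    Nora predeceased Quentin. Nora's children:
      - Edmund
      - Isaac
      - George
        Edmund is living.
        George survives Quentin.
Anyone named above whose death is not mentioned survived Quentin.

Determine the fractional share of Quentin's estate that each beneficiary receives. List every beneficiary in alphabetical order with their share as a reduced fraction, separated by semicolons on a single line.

Beatrice 1/9; Charles 1/9; Edmund 1/9; Fiona 1/9; George 1/9; Isaac 1/9; Oliver 1/3

Neither parent survives and there are no descendants, so the estate passes to Quentin's siblings and their issue per stirpes.
The estate is divided into 3 equal shares of 1/3 among Winifred, Oliver, Nora.
Winifred predeceased; the 1/3 allotted to Winifred's branch passes to Winifred's issue by representation.
The 1/3 is divided into 3 equal shares of 1/9 among Beatrice, Charles, Fiona.
Beatrice is living and takes 1/9.
Charles is living and takes 1/9.
Fiona is living and takes 1/9.
Oliver is living and takes 1/3.
Nora predeceased; the 1/3 allotted to Nora's branch passes to Nora's issue by representation.
The 1/3 is divided into 3 equal shares of 1/9 among Edmund, Isaac, George.
Edmund is living and takes 1/9.
Isaac is living and takes 1/9.
George is living and takes 1/9.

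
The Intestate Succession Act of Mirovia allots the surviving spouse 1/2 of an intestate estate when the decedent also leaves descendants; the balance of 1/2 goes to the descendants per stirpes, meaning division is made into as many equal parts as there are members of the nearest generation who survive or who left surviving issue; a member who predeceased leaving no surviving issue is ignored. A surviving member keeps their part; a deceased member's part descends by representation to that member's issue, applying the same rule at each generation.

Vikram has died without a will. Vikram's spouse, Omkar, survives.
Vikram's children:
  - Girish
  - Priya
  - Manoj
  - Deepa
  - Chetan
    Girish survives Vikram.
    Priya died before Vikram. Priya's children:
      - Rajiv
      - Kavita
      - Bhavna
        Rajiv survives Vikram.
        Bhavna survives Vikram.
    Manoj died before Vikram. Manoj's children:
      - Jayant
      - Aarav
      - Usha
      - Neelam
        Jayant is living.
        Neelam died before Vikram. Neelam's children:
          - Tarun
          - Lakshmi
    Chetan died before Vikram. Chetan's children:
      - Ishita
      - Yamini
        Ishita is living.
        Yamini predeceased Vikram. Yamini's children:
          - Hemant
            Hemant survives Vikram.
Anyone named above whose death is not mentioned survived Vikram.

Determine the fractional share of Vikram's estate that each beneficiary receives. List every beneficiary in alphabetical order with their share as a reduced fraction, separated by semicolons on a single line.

Aarav 1/40; Bhavna 1/30; Deepa 1/10; Girish 1/10; Hemant 1/20; Ishita 1/20; Jayant 1/40; Kavita 1/30; Lakshmi 1/80; Omkar 1/2; Rajiv 1/30; Tarun 1/80; Usha 1/40

Omkar, as surviving spouse, takes 1/2.
The remaining 1/2 passes to Vikram's descendants per stirpes.
The 1/2 is divided into 5 equal shares of 1/10 among Girish, Priya, Manoj, Deepa, Chetan.
Girish is living and takes 1/10.
Priya predeceased; the 1/10 allotted to Priya's branch passes to Priya's issue by representation.
The 1/10 is divided into 3 equal shares of 1/30 among Rajiv, Kavita, Bhavna.
Rajiv is living and takes 1/30.
Kavita is living and takes 1/30.
Bhavna is living and takes 1/30.
Manoj predeceased; the 1/10 allotted to Manoj's branch passes to Manoj's issue by representation.
The 1/10 is divided into 4 equal shares of 1/40 among Jayant, Aarav, Usha, Neelam.
Jayant is living and takes 1/40.
Aarav is living and takes 1/40.
Usha is living and takes 1/40.
Neelam predeceased; the 1/40 allotted to Neelam's branch passes to Neelam's issue by representation.
The 1/40 is divided into 2 equal shares of 1/80 among Tarun, Lakshmi.
Tarun is living and takes 1/80.
Lakshmi is living and takes 1/80.
Deepa is living and takes 1/10.
Chetan predeceased; the 1/10 allotted to Chetan's branch passes to Chetan's issue by representation.
The 1/10 is divided into 2 equal shares of 1/20 among Ishita, Yamini.
Ishita is living and takes 1/20.
Yamini predeceased; the 1/20 allotted to Yamini's branch passes to Yamini's issue by representation.
Hemant is the sole taker at this level and receives the full 1/20.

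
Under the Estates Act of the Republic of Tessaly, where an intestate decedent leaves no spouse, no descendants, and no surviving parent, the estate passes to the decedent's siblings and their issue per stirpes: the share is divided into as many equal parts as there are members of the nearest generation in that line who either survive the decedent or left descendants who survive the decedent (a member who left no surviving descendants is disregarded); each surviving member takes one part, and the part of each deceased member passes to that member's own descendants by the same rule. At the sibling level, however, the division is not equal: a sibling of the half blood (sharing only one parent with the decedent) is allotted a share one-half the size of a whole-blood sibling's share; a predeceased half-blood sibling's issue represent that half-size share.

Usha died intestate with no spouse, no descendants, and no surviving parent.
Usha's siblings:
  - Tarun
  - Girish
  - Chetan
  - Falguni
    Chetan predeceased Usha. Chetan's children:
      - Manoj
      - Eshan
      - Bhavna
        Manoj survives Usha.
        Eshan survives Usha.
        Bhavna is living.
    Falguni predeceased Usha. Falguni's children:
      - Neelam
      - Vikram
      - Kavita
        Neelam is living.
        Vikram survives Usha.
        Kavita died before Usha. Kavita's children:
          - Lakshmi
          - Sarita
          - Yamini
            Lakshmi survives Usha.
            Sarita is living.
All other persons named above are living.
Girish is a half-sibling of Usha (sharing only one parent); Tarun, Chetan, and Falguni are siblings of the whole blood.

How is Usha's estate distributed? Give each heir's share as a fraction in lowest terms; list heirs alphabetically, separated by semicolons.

No spouse, descendants, or parent survives, so the estate passes to Usha's siblings per stirpes.
Half-blood siblings count for one-half the weight of whole-blood siblings at the initial division.
Dividing 1 in proportion to weights (total weight 7/2): Tarun (weight 1) → 2/7; Girish (weight 1/2) → 1/7; Chetan (weight 1) → 2/7; Falguni (weight 1) → 2/7.
Tarun is living and takes 2/7.
Girish is living and takes 1/7.
Chetan predeceased; the 2/7 allotted to Chetan's branch passes to Chetan's issue by representation.
The 2/7 is divided into 3 equal shares of 2/21 among Manoj, Eshan, Bhavna.
Manoj is living and takes 2/21.
Eshan is living and takes 2/21.
Bhavna is living and takes 2/21.
Falguni predeceased; the 2/7 allotted to Falguni's branch passes to Falguni's issue by representation.
The 2/7 is divided into 3 equal shares of 2/21 among Neelam, Vikram, Kavita.
Neelam is living and takes 2/21.
Vikram is living and takes 2/21.
Kavita predeceased; the 2/21 allotted to Kavita's branch passes to Kavita's issue by representation.
The 2/21 is divided into 3 equal shares of 2/63 among Lakshmi, Sarita, Yamini.
Lakshmi is living and takes 2/63.
Sarita is living and takes 2/63.
Yamini is living and takes 2/63.

Bhavna 2/21; Eshan 2/21; Girish 1/7; Lakshmi 2/63; Manoj 2/21; Neelam 2/21; Sarita 2/63; Tarun 2/7; Vikram 2/21; Yamini 2/63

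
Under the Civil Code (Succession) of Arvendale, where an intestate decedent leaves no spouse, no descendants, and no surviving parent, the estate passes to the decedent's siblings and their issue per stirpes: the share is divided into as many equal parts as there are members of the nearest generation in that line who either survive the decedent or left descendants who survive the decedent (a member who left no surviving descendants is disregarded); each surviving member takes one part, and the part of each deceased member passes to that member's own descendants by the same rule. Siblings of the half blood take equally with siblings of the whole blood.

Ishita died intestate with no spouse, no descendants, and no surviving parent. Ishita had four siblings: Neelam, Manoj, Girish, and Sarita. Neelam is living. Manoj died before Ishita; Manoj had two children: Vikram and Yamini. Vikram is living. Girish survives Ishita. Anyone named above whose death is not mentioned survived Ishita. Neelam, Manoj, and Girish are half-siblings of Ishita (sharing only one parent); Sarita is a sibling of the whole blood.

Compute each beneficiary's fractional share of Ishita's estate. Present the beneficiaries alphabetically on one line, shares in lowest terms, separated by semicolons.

Girish 1/4; Neelam 1/4; Sarita 1/4; Vikram 1/8; Yamini 1/8

No spouse, descendants, or parent survives, so the estate passes to Ishita's siblings per stirpes.
Half-blood and whole-blood siblings take equally under the stated rule.
The estate is divided into 4 equal shares of 1/4 among Neelam, Manoj, Girish, Sarita.
Neelam is living and takes 1/4.
Manoj predeceased; the 1/4 allotted to Manoj's branch passes to Manoj's issue by representation.
The 1/4 is divided into 2 equal shares of 1/8 among Vikram, Yamini.
Vikram is living and takes 1/8.
Yamini is living and takes 1/8.
Girish is living and takes 1/4.
Sarita is living and takes 1/4.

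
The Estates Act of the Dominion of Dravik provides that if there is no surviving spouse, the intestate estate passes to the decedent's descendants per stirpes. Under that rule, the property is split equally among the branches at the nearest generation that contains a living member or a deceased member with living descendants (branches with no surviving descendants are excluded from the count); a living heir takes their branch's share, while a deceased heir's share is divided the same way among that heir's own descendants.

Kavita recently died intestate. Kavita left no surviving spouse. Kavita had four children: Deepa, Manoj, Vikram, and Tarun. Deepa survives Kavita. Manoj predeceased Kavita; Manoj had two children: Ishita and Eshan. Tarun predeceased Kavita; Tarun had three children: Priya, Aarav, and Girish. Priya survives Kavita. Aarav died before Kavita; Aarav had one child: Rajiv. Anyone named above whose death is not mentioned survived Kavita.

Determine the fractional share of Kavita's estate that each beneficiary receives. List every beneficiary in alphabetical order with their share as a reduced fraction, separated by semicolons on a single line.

There is no surviving spouse, so the entire estate passes to Kavita's descendants per stirpes.
The estate is divided into 4 equal shares of 1/4 among Deepa, Manoj, Vikram, Tarun.
Deepa is living and takes 1/4.
Manoj predeceased; the 1/4 allotted to Manoj's branch passes to Manoj's issue by representation.
The 1/4 is divided into 2 equal shares of 1/8 among Ishita, Eshan.
Ishita is living and takes 1/8.
Eshan is living and takes 1/8.
Vikram is living and takes 1/4.
Tarun predeceased; the 1/4 allotted to Tarun's branch passes to Tarun's issue by representation.
The 1/4 is divided into 3 equal shares of 1/12 among Priya, Aarav, Girish.
Priya is living and takes 1/12.
Aarav predeceased; the 1/12 allotted to Aarav's branch passes to Aarav's issue by representation.
Rajiv is the sole taker at this level and receives the full 1/12.
Girish is living and takes 1/12.

Deepa 1/4; Eshan 1/8; Girish 1/12; Ishita 1/8; Priya 1/12; Rajiv 1/12; Vikram 1/4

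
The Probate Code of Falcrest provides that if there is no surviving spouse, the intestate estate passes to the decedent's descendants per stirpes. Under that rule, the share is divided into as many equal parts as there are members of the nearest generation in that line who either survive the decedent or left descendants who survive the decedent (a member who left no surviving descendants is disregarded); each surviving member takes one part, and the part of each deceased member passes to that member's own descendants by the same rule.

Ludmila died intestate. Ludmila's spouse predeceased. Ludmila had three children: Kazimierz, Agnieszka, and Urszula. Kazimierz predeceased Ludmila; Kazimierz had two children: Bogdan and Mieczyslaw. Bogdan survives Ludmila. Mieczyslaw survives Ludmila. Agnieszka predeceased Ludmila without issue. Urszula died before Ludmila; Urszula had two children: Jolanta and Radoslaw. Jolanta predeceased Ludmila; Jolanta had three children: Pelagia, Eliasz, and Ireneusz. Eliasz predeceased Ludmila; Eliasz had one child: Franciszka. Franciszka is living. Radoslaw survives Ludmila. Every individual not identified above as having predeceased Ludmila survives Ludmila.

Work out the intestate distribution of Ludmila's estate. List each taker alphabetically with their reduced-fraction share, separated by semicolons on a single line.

Bogdan 1/4; Franciszka 1/12; Ireneusz 1/12; Mieczyslaw 1/4; Pelagia 1/12; Radoslaw 1/4

There is no surviving spouse, so the entire estate passes to Ludmila's descendants per stirpes.
Agnieszka left no surviving issue, so that branch lapses and is disregarded.
The estate is divided into 2 equal shares of 1/2 among Kazimierz, Urszula.
Kazimierz predeceased; the 1/2 allotted to Kazimierz's branch passes to Kazimierz's issue by representation.
The 1/2 is divided into 2 equal shares of 1/4 among Bogdan, Mieczyslaw.
Bogdan is living and takes 1/4.
Mieczyslaw is living and takes 1/4.
Urszula predeceased; the 1/2 allotted to Urszula's branch passes to Urszula's issue by representation.
The 1/2 is divided into 2 equal shares of 1/4 among Jolanta, Radoslaw.
Jolanta predeceased; the 1/4 allotted to Jolanta's branch passes to Jolanta's issue by representation.
The 1/4 is divided into 3 equal shares of 1/12 among Pelagia, Eliasz, Ireneusz.
Pelagia is living and takes 1/12.
Eliasz predeceased; the 1/12 allotted to Eliasz's branch passes to Eliasz's issue by representation.
Franciszka is the sole taker at this level and receives the full 1/12.
Ireneusz is living and takes 1/12.
Radoslaw is living and takes 1/4.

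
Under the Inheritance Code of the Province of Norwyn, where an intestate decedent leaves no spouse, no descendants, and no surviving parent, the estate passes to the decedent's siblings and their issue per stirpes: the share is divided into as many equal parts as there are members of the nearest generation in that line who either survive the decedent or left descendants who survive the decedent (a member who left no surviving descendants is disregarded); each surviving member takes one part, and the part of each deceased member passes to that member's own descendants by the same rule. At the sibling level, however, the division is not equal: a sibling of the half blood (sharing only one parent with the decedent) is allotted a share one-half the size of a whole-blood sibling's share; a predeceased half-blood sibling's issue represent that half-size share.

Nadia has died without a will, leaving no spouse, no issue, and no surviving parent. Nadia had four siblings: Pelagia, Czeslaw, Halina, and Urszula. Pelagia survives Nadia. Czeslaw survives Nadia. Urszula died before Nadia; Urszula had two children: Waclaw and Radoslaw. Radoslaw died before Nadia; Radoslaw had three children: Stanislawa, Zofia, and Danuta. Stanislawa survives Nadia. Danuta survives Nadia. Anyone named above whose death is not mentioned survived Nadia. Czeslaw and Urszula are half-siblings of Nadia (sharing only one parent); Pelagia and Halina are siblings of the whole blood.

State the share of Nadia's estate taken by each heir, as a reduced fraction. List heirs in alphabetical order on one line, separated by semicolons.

Czeslaw 1/6; Danuta 1/36; Halina 1/3; Pelagia 1/3; Stanislawa 1/36; Waclaw 1/12; Zofia 1/36

No spouse, descendants, or parent survives, so the estate passes to Nadia's siblings per stirpes.
Half-blood siblings count for one-half the weight of whole-blood siblings at the initial division.
Dividing 1 in proportion to weights (total weight 3): Pelagia (weight 1) → 1/3; Czeslaw (weight 1/2) → 1/6; Halina (weight 1) → 1/3; Urszula (weight 1/2) → 1/6.
Pelagia is living and takes 1/3.
Czeslaw is living and takes 1/6.
Halina is living and takes 1/3.
Urszula predeceased; the 1/6 allotted to Urszula's branch passes to Urszula's issue by representation.
The 1/6 is divided into 2 equal shares of 1/12 among Waclaw, Radoslaw.
Waclaw is living and takes 1/12.
Radoslaw predeceased; the 1/12 allotted to Radoslaw's branch passes to Radoslaw's issue by representation.
The 1/12 is divided into 3 equal shares of 1/36 among Stanislawa, Zofia, Danuta.
Stanislawa is living and takes 1/36.
Zofia is living and takes 1/36.
Danuta is living and takes 1/36.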